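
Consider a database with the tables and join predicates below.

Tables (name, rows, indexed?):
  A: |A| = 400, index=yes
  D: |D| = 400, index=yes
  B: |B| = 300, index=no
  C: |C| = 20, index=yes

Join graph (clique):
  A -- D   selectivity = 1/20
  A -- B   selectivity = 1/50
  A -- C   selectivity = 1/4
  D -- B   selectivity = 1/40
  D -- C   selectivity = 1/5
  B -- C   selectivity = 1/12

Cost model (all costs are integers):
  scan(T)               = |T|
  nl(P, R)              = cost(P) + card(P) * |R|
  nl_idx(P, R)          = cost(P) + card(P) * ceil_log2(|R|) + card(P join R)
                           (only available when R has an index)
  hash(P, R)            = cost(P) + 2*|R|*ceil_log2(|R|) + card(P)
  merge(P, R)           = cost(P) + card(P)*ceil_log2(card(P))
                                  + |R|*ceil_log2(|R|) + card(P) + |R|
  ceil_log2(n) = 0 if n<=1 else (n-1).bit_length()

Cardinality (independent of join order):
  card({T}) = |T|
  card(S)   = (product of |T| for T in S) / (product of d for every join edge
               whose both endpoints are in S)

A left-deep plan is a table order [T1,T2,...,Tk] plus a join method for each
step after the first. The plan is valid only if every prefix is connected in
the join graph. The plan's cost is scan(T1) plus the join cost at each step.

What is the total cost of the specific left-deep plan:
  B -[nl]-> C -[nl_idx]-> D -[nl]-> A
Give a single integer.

411800

step 1: scan B: cost=300, card=300
step 2: join C via nl
    card(P join C) = 300*20/(12) = 500
    cost = 300 + 300*20 = 6300
step 3: join D via nl_idx
    card(P join D) = 500*400/(40*5) = 1000
    cost = 6300 + 500*9 + 1000 = 11800
step 4: join A via nl
    card(P join A) = 1000*400/(20*50*4) = 100
    cost = 11800 + 1000*400 = 411800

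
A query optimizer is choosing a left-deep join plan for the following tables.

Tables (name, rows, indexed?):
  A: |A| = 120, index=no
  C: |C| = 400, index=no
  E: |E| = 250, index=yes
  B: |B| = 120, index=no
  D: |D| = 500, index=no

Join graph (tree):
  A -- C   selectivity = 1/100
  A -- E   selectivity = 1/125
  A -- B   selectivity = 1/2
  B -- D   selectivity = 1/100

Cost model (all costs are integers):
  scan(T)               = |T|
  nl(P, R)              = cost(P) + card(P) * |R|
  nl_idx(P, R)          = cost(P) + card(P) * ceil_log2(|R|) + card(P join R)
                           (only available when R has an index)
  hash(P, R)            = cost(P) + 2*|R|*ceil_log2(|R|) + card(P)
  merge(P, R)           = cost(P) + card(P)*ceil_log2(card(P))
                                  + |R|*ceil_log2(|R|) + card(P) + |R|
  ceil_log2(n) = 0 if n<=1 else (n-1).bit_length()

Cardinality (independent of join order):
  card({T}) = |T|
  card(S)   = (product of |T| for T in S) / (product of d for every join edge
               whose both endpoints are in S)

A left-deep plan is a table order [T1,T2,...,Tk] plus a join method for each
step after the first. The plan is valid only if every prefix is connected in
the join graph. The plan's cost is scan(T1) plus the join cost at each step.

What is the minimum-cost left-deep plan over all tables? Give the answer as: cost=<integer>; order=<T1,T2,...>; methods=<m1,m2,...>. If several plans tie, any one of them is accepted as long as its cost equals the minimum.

Selinger DP (subsets sized 1..n):
  {A}: scan cost=120, card=120
  {C}: scan cost=400, card=400
  {E}: scan cost=250, card=250
  {B}: scan cost=120, card=120
  {D}: scan cost=500, card=500
  {AC}: card=480; try (A,hash)→2480, (C,merge)→5080, (A,merge)→5360, (C,hash)→7440, (C,nl)→48120, (A,nl)→48400; best=2480 via (A,hash)
  {AE}: card=240; try (E,nl_idx)→1320, (A,hash)→2180, (E,merge)→3330, (A,merge)→3460, (E,hash)→4240, (E,nl)→30120 …(+1); best=1320 via (E,nl_idx)
  {AB}: card=7200; try (B,hash)→1920, (A,hash)→1920, (B,merge)→2040, (A,merge)→2040, (B,nl)→14520, (A,nl)→14520; best=1920 via (B,hash)
  {BD}: card=600; try (B,hash)→2680, (D,merge)→6080, (B,merge)→6460, (D,hash)→9240, (D,nl)→60120, (B,nl)→60500; best=2680 via (B,hash)
  {ACE}: card=960; try (E,hash)→6960, (E,nl_idx)→7280, (C,merge)→7480, (C,hash)→8760, (E,merge)→9530, (C,nl)→97320 …(+1); best=6960 via (E,hash)
  {ABC}: card=28800; try (B,hash)→4640, (B,merge)→8240, (C,hash)→16320, (B,nl)→60080, (C,merge)→106720, (C,nl)→2881920; best=4640 via (B,hash)
  {ABE}: card=14400; try (B,hash)→3240, (B,merge)→4440, (E,hash)→13120, (B,nl)→30120, (E,nl_idx)→73920, (E,merge)→104970 …(+1); best=3240 via (B,hash)
  {ABD}: card=36000; try (A,hash)→4960, (A,merge)→10240, (D,hash)→18120, (A,nl)→74680, (D,merge)→107720, (D,nl)→3601920; best=4960 via (A,hash)
  {ABCE}: card=57600; try (B,hash)→9600, (B,merge)→18480, (C,hash)→24840, (E,hash)→37440, (B,nl)→122160, (C,merge)→223240 …(+4); best=9600 via (B,hash)
  {ABCD}: card=144000; try (D,hash)→42440, (C,hash)→48160, (D,merge)→470440, (C,merge)→620960, (D,nl)→14404640, (C,nl)→14404960; best=42440 via (D,hash)
  {ABDE}: card=72000; try (D,hash)→26640, (E,hash)→44960, (D,merge)→224240, (E,nl_idx)→364960, (E,merge)→619210, (D,nl)→7203240 …(+1); best=26640 via (D,hash)
  {ABCDE}: card=288000; try (D,hash)→76200, (C,hash)→105840, (E,hash)→190440, (D,merge)→993800, (C,merge)→1326640, (E,nl_idx)→1482440 …(+4); best=76200 via (D,hash)

cost=76200; order=C,A,E,B,D; methods=hash,hash,hash,hash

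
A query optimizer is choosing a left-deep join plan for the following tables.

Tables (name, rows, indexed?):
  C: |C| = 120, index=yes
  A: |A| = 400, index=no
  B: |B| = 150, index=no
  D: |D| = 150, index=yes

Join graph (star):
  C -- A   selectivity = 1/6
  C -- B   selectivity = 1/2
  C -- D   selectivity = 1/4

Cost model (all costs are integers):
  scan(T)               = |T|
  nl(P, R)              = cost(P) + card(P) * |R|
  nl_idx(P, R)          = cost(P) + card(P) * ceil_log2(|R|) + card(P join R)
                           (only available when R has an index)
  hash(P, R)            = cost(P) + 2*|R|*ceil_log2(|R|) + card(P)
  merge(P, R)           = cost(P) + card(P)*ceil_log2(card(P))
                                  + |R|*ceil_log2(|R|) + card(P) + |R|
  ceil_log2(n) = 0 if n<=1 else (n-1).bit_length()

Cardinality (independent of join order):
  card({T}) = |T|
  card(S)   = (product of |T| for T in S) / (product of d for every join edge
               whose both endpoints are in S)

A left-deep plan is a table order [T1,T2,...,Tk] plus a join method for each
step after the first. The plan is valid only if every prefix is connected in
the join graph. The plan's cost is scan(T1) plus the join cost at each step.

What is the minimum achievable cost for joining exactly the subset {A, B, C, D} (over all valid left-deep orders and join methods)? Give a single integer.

315280

Selinger DP over subsets of {A,B,C,D}:
  {C}: scan cost=120, card=120
  {A}: scan cost=400, card=400
  {B}: scan cost=150, card=150
  {D}: scan cost=150, card=150
  {AC}: card=8000; try (C,hash)→2480, (A,merge)→5080, (C,merge)→5360, (A,hash)→7440, (C,nl_idx)→11200, (A,nl)→48120 …(+1); best=2480 via (C,hash)
  {BC}: card=9000; try (C,hash)→1980, (B,merge)→2430, (C,merge)→2460, (B,hash)→2640, (C,nl_idx)→10200, (B,nl)→18120 …(+1); best=1980 via (C,hash)
  {CD}: card=4500; try (C,hash)→1980, (D,merge)→2430, (C,merge)→2460, (D,hash)→2640, (D,nl_idx)→5580, (C,nl_idx)→5700 …(+2); best=1980 via (C,hash)
  {ABC}: card=600000; try (B,hash)→12880, (A,hash)→18180, (B,merge)→115830, (A,merge)→140980, (B,nl)→1202480, (A,nl)→3601980; best=12880 via (B,hash)
  {ACD}: card=300000; try (D,hash)→12880, (A,hash)→13680, (A,merge)→68980, (D,merge)→115830, (D,nl_idx)→366480, (D,nl)→1202480 …(+1); best=12880 via (D,hash)
  {BCD}: card=337500; try (B,hash)→8880, (D,hash)→13380, (B,merge)→66330, (D,merge)→138330, (D,nl_idx)→411480, (B,nl)→676980 …(+1); best=8880 via (B,hash)
  {ABCD}: card=22500000; try (B,hash)→315280, (A,hash)→353580, (D,hash)→615280, (B,merge)→6014230, (A,merge)→6762880, (D,merge)→12614230 …(+4); best=315280 via (B,hash)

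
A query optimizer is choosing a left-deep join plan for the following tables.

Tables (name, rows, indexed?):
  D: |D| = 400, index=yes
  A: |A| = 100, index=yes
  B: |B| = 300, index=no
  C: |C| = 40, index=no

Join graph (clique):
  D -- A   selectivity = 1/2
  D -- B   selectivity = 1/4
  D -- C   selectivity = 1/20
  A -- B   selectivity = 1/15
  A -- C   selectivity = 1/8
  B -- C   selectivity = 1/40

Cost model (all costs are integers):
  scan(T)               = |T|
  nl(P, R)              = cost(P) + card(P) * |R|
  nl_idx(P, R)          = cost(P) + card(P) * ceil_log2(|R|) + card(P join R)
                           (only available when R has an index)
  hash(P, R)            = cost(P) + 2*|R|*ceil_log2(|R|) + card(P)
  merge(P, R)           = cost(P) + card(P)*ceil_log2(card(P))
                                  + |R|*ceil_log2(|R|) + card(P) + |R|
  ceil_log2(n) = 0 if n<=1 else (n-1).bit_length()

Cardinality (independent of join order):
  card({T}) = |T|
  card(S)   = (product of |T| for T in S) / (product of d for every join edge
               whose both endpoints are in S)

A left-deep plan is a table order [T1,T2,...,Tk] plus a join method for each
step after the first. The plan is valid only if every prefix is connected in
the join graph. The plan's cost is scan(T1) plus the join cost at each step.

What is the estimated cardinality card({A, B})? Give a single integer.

2000

Tables in S: A(100), B(300)
Edges inside S: A-B(d=15)
numerator = 100 * 300 = 30000
denominator = 15 = 15
card(S) = 30000 / 15 = 2000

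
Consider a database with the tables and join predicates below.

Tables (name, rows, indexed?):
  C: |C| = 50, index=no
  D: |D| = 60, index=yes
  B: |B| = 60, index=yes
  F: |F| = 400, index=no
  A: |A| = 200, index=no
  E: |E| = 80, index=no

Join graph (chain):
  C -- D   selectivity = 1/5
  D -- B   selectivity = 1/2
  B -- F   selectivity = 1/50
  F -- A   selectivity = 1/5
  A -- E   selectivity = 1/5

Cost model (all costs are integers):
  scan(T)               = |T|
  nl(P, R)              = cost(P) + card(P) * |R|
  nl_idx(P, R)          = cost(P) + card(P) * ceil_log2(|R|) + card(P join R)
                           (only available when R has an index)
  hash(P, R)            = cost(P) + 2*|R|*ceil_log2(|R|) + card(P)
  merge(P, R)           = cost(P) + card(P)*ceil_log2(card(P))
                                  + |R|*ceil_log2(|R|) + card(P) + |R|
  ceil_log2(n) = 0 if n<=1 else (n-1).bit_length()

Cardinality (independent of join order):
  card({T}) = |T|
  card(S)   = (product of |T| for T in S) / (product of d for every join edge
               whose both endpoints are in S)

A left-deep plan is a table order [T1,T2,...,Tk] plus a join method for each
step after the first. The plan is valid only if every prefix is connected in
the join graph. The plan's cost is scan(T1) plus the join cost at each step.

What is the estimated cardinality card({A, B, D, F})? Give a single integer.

Tables in S: A(200), B(60), D(60), F(400)
Edges inside S: D-B(d=2), B-F(d=50), F-A(d=5)
numerator = 200 * 60 * 60 * 400 = 288000000
denominator = 2 * 50 * 5 = 500
card(S) = 288000000 / 500 = 576000

576000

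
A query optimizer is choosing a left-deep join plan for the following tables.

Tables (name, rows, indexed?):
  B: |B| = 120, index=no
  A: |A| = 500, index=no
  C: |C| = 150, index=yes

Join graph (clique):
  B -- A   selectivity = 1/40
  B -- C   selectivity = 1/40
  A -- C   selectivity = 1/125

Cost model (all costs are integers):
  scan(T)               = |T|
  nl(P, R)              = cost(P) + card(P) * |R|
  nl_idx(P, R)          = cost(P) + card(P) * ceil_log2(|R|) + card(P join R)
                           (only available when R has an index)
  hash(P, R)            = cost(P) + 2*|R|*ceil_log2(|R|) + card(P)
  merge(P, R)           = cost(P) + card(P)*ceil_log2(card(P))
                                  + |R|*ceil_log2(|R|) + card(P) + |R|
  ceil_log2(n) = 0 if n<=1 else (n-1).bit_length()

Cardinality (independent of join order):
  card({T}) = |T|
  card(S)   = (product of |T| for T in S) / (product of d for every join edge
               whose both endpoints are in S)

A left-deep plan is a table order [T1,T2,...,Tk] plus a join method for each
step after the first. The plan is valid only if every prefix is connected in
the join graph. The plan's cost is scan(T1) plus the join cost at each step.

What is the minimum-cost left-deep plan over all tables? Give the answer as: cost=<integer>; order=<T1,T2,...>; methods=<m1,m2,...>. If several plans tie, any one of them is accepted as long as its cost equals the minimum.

Selinger DP (subsets sized 1..n):
  {B}: scan cost=120, card=120
  {A}: scan cost=500, card=500
  {C}: scan cost=150, card=150
  {AB}: card=1500; try (B,hash)→2680, (A,merge)→6080, (B,merge)→6460, (A,hash)→9240, (A,nl)→60120, (B,nl)→60500; best=2680 via (B,hash)
  {BC}: card=450; try (C,nl_idx)→1530, (B,hash)→1980, (C,merge)→2430, (B,merge)→2460, (C,hash)→2640, (C,nl)→18120 …(+1); best=1530 via (C,nl_idx)
  {AC}: card=600; try (C,hash)→3400, (C,nl_idx)→5100, (A,merge)→6500, (C,merge)→6850, (A,hash)→9300, (A,nl)→75150 …(+1); best=3400 via (C,hash)
  {ABC}: card=45; try (B,hash)→5680, (C,hash)→6580, (B,merge)→10960, (A,hash)→10980, (A,merge)→11030, (C,nl_idx)→14725 …(+4); best=5680 via (B,hash)

cost=5680; order=A,C,B; methods=hash,hash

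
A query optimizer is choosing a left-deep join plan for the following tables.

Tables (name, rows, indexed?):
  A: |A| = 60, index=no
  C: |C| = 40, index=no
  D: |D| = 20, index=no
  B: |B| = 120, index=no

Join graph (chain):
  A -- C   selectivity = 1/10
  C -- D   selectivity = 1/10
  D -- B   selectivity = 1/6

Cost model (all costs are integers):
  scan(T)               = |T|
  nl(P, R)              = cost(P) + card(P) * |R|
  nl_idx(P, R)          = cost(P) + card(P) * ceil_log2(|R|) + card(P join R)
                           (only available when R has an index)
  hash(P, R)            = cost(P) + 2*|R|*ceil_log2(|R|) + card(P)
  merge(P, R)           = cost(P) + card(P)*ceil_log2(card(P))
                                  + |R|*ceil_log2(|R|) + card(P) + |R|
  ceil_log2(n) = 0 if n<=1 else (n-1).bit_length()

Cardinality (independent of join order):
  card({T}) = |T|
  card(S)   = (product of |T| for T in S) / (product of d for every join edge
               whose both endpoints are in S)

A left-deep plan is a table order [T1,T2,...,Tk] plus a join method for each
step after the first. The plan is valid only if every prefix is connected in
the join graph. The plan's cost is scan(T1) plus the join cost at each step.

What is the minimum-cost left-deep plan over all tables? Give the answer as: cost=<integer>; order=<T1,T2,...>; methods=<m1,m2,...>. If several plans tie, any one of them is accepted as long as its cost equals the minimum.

Selinger DP (subsets sized 1..n):
  {A}: scan cost=60, card=60
  {C}: scan cost=40, card=40
  {D}: scan cost=20, card=20
  {B}: scan cost=120, card=120
  {AC}: card=240; try (C,hash)→600, (A,merge)→740, (C,merge)→760, (A,hash)→800, (A,nl)→2440, (C,nl)→2460; best=600 via (C,hash)
  {CD}: card=80; try (D,hash)→280, (C,merge)→420, (D,merge)→440, (C,hash)→520, (C,nl)→820, (D,nl)→840; best=280 via (D,hash)
  {BD}: card=400; try (D,hash)→440, (B,merge)→1100, (D,merge)→1200, (B,hash)→1720, (B,nl)→2420, (D,nl)→2520; best=440 via (D,hash)
  {ACD}: card=480; try (D,hash)→1040, (A,hash)→1080, (A,merge)→1340, (D,merge)→2880, (A,nl)→5080, (D,nl)→5400; best=1040 via (D,hash)
  {BCD}: card=1600; try (C,hash)→1320, (B,merge)→1880, (B,hash)→2040, (C,merge)→4720, (B,nl)→9880, (C,nl)→16440; best=1320 via (C,hash)
  {ABCD}: card=9600; try (B,hash)→3200, (A,hash)→3640, (B,merge)→6800, (A,merge)→20940, (B,nl)→58640, (A,nl)→97320; best=3200 via (B,hash)

cost=3200; order=A,C,D,B; methods=hash,hash,hash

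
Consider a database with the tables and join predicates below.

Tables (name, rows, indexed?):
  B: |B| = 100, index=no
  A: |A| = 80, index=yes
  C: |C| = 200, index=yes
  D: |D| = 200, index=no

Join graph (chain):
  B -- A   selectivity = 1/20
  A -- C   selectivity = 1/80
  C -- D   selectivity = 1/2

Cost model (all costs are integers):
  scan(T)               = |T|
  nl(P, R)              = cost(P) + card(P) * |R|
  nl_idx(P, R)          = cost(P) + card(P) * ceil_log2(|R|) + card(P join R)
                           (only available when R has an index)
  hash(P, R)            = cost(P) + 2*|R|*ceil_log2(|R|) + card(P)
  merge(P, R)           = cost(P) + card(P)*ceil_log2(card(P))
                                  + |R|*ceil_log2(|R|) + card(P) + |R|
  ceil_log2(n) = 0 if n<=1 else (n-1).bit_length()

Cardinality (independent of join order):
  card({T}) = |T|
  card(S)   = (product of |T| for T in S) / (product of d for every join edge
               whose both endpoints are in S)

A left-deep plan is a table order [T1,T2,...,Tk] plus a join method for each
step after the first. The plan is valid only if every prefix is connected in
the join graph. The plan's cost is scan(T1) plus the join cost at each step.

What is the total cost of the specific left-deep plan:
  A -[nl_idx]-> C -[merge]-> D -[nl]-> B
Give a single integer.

step 1: scan A: cost=80, card=80
step 2: join C via nl_idx
    card(P join C) = 80*200/(80) = 200
    cost = 80 + 80*8 + 200 = 920
step 3: join D via merge
    card(P join D) = 200*200/(2) = 20000
    cost = 920 + 200*8 + 200*8 + 200 + 200 = 4520
step 4: join B via nl
    card(P join B) = 20000*100/(20) = 100000
    cost = 4520 + 20000*100 = 2004520

2004520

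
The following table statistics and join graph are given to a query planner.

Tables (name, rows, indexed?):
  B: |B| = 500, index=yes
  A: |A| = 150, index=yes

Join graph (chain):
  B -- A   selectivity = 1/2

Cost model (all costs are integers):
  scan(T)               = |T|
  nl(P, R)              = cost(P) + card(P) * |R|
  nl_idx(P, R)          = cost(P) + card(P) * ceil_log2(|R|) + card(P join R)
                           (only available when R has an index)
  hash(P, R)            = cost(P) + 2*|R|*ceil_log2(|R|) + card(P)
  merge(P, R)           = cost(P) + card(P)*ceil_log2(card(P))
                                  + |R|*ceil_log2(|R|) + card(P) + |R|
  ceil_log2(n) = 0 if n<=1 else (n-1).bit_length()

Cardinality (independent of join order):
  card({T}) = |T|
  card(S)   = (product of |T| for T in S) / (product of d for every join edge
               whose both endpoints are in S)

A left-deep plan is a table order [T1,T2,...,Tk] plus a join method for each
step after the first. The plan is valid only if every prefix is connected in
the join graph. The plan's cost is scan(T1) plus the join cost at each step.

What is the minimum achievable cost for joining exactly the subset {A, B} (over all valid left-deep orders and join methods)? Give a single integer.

3400

Selinger DP over subsets of {A,B}:
  {B}: scan cost=500, card=500
  {A}: scan cost=150, card=150
  {AB}: card=37500; try (A,hash)→3400, (B,merge)→6500, (A,merge)→6850, (B,hash)→9300, (B,nl_idx)→39000, (A,nl_idx)→42000 …(+2); best=3400 via (A,hash)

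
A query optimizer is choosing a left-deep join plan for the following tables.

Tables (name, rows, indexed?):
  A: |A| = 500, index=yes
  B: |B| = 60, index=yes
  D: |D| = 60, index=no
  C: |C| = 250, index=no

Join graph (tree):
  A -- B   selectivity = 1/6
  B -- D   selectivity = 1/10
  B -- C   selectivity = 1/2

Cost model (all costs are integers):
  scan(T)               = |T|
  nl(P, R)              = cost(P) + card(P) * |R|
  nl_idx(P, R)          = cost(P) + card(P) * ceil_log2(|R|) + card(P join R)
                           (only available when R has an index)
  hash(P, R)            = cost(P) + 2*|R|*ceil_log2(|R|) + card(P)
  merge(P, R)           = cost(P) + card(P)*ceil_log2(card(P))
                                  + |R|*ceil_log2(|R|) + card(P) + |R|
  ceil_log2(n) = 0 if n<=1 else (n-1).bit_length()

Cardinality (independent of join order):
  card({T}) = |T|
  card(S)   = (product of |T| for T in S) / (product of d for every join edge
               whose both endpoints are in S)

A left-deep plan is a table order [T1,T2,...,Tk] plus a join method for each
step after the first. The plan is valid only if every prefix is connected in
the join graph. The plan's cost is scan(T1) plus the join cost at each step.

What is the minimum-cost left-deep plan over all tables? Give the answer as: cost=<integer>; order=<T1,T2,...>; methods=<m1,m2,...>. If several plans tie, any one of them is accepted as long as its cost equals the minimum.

Selinger DP (subsets sized 1..n):
  {A}: scan cost=500, card=500
  {B}: scan cost=60, card=60
  {D}: scan cost=60, card=60
  {C}: scan cost=250, card=250
  {AB}: card=5000; try (B,hash)→1720, (A,merge)→5480, (A,nl_idx)→5600, (B,merge)→5920, (B,nl_idx)→8500, (A,hash)→9120 …(+2); best=1720 via (B,hash)
  {BD}: card=360; try (B,nl_idx)→780, (D,hash)→840, (B,hash)→840, (D,merge)→900, (B,merge)→900, (D,nl)→3660 …(+1); best=780 via (B,nl_idx)
  {BC}: card=7500; try (B,hash)→1220, (C,merge)→2730, (B,merge)→2920, (C,hash)→4120, (B,nl_idx)→9250, (C,nl)→15060 …(+1); best=1220 via (B,hash)
  {ABD}: card=30000; try (D,hash)→7440, (A,merge)→9380, (A,hash)→10140, (A,nl_idx)→34020, (D,merge)→72140, (A,nl)→180780 …(+1); best=7440 via (D,hash)
  {ABC}: card=625000; try (C,hash)→10720, (A,hash)→17720, (C,merge)→73970, (A,merge)→111220, (A,nl_idx)→693720, (C,nl)→1251720 …(+1); best=10720 via (C,hash)
  {BCD}: card=45000; try (C,hash)→5140, (C,merge)→6630, (D,hash)→9440, (C,nl)→90780, (D,merge)→106640, (D,nl)→451220; best=5140 via (C,hash)
  {ABCD}: card=3750000; try (C,hash)→41440, (A,hash)→59140, (C,merge)→489690, (D,hash)→636440, (A,merge)→775140, (A,nl_idx)→4160140 …(+4); best=41440 via (C,hash)

cost=41440; order=A,B,D,C; methods=hash,hash,hash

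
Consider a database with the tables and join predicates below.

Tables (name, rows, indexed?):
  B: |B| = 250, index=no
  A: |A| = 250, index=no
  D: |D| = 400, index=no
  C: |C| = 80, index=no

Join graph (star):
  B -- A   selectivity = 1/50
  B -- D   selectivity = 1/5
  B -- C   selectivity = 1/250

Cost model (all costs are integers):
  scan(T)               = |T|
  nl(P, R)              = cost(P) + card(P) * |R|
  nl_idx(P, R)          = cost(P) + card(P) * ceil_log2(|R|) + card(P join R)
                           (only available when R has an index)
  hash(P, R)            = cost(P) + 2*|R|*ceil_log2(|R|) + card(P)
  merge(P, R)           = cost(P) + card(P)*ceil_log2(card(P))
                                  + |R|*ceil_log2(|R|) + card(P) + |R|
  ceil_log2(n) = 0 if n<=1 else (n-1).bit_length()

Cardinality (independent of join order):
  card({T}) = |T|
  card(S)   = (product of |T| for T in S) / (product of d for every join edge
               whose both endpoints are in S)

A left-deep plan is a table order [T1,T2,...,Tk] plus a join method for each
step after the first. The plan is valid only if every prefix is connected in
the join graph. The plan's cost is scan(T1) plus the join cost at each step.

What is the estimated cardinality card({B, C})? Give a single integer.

Tables in S: B(250), C(80)
Edges inside S: B-C(d=250)
numerator = 250 * 80 = 20000
denominator = 250 = 250
card(S) = 20000 / 250 = 80

80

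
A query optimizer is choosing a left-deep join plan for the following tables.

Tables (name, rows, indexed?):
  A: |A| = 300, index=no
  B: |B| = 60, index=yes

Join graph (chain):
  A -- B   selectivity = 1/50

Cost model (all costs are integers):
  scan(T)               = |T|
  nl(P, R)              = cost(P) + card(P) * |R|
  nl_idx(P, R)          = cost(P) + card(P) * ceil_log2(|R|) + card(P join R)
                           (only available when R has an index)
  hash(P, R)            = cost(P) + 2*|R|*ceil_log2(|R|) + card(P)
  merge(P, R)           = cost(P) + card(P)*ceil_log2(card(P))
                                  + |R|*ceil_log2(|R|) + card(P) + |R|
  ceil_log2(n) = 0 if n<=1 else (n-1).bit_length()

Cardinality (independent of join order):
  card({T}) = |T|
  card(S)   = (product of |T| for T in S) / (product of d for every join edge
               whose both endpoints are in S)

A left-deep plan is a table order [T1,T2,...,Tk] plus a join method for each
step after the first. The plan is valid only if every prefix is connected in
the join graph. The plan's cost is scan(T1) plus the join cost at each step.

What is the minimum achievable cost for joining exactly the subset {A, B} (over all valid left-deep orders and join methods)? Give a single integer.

Selinger DP over subsets of {A,B}:
  {A}: scan cost=300, card=300
  {B}: scan cost=60, card=60
  {AB}: card=360; try (B,hash)→1320, (B,nl_idx)→2460, (A,merge)→3480, (B,merge)→3720, (A,hash)→5520, (A,nl)→18060 …(+1); best=1320 via (B,hash)

1320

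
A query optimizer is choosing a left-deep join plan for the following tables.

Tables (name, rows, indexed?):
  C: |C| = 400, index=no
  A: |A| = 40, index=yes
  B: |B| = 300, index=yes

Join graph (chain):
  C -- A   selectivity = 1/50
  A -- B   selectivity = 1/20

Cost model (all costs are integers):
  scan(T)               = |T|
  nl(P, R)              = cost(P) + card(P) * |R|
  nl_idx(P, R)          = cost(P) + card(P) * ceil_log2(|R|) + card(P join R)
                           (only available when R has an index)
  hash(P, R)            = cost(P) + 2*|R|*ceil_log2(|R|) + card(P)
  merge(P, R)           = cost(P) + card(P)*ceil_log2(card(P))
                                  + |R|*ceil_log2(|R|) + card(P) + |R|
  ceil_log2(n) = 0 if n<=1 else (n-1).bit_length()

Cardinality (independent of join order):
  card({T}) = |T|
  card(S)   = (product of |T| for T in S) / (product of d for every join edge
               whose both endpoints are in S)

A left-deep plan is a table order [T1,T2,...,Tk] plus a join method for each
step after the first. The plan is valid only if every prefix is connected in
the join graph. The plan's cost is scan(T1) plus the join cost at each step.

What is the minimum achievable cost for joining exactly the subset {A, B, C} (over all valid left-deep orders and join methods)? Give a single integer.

7000

Selinger DP over subsets of {A,B,C}:
  {C}: scan cost=400, card=400
  {A}: scan cost=40, card=40
  {B}: scan cost=300, card=300
  {AC}: card=320; try (A,hash)→1280, (A,nl_idx)→3120, (C,merge)→4320, (A,merge)→4680, (C,hash)→7280, (C,nl)→16040 …(+1); best=1280 via (A,hash)
  {AB}: card=600; try (B,nl_idx)→1000, (A,hash)→1080, (A,nl_idx)→2700, (B,merge)→3320, (A,merge)→3580, (B,hash)→5480 …(+2); best=1000 via (B,nl_idx)
  {ABC}: card=4800; try (B,hash)→7000, (B,merge)→7480, (C,hash)→8800, (B,nl_idx)→8960, (C,merge)→11600, (B,nl)→97280 …(+1); best=7000 via (B,hash)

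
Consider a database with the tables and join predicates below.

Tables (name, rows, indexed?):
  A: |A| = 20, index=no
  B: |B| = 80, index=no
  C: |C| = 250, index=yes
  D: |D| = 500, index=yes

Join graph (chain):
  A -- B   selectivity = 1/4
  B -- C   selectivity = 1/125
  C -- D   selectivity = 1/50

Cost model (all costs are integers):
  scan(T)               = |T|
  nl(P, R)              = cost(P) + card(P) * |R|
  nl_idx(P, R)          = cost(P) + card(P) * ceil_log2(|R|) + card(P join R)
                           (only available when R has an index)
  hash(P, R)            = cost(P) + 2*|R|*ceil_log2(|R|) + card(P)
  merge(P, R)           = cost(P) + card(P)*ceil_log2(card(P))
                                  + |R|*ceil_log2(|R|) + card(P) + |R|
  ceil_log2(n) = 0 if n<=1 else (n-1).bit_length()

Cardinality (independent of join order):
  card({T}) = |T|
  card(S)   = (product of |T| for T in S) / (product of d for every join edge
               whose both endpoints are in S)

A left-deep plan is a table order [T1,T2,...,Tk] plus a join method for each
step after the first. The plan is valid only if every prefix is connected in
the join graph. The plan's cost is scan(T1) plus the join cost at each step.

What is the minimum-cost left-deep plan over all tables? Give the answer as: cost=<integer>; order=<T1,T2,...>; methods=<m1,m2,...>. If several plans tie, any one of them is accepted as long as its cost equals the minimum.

Selinger DP (subsets sized 1..n):
  {A}: scan cost=20, card=20
  {B}: scan cost=80, card=80
  {C}: scan cost=250, card=250
  {D}: scan cost=500, card=500
  {AB}: card=400; try (A,hash)→360, (B,merge)→780, (A,merge)→840, (B,hash)→1160, (B,nl)→1620, (A,nl)→1680; best=360 via (A,hash)
  {BC}: card=160; try (C,nl_idx)→880, (B,hash)→1620, (C,merge)→2970, (B,merge)→3140, (C,hash)→4160, (C,nl)→20080 …(+1); best=880 via (C,nl_idx)
  {CD}: card=2500; try (D,nl_idx)→5000, (C,hash)→5000, (C,nl_idx)→7000, (D,merge)→7500, (C,merge)→7750, (D,hash)→9500 …(+2); best=5000 via (D,nl_idx)
  {ABC}: card=800; try (A,hash)→1240, (A,merge)→2440, (A,nl)→4080, (C,nl_idx)→4360, (C,hash)→4760, (C,merge)→6610 …(+1); best=1240 via (A,hash)
  {BCD}: card=1600; try (D,nl_idx)→3920, (D,merge)→7320, (B,hash)→8620, (D,hash)→10040, (B,merge)→38140, (D,nl)→80880 …(+1); best=3920 via (D,nl_idx)
  {ABCD}: card=8000; try (A,hash)→5720, (D,hash)→11040, (D,merge)→15040, (D,nl_idx)→16440, (A,merge)→23240, (A,nl)→35920 …(+1); best=5720 via (A,hash)

cost=5720; order=B,C,D,A; methods=nl_idx,nl_idx,hash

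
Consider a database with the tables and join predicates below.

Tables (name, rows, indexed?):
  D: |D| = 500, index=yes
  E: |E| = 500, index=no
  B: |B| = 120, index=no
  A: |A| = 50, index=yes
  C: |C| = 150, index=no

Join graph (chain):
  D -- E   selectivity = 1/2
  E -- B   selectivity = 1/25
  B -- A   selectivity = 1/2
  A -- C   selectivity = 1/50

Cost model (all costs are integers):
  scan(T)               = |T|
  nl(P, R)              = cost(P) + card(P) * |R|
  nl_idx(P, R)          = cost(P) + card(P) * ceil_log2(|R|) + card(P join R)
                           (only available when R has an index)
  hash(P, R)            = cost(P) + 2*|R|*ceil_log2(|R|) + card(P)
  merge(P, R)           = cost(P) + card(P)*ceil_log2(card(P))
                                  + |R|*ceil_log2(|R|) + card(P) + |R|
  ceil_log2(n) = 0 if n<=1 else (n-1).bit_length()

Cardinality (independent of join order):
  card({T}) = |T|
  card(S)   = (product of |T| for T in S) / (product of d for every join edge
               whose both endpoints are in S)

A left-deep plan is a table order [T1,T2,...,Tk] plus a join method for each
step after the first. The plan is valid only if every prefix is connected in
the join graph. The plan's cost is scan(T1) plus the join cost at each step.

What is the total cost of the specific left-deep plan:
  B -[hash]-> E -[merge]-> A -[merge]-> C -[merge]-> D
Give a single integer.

step 1: scan B: cost=120, card=120
step 2: join E via hash
    card(P join E) = 120*500/(25) = 2400
    cost = 120 + 2*500*9 + 120 = 9240
step 3: join A via merge
    card(P join A) = 2400*50/(2) = 60000
    cost = 9240 + 2400*12 + 50*6 + 2400 + 50 = 40790
step 4: join C via merge
    card(P join C) = 60000*150/(50) = 180000
    cost = 40790 + 60000*16 + 150*8 + 60000 + 150 = 1062140
step 5: join D via merge
    card(P join D) = 180000*500/(2) = 45000000
    cost = 1062140 + 180000*18 + 500*9 + 180000 + 500 = 4487140

4487140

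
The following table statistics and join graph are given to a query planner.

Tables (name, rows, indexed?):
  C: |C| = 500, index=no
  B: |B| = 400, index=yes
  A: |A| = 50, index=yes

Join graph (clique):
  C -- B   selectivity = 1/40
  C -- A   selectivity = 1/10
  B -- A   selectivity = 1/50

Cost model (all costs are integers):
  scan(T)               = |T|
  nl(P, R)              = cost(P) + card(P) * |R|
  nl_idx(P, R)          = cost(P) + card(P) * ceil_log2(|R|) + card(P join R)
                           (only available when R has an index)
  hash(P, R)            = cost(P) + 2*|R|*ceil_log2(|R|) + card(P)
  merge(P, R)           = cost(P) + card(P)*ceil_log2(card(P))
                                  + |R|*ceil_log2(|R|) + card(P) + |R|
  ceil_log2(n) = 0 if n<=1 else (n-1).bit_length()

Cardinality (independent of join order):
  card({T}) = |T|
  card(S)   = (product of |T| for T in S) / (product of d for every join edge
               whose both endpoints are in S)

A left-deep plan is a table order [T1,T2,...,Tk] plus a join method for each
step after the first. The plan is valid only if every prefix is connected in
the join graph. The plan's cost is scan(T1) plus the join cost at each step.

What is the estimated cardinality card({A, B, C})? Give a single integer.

500

Tables in S: A(50), B(400), C(500)
Edges inside S: C-B(d=40), C-A(d=10), B-A(d=50)
numerator = 50 * 400 * 500 = 10000000
denominator = 40 * 10 * 50 = 20000
card(S) = 10000000 / 20000 = 500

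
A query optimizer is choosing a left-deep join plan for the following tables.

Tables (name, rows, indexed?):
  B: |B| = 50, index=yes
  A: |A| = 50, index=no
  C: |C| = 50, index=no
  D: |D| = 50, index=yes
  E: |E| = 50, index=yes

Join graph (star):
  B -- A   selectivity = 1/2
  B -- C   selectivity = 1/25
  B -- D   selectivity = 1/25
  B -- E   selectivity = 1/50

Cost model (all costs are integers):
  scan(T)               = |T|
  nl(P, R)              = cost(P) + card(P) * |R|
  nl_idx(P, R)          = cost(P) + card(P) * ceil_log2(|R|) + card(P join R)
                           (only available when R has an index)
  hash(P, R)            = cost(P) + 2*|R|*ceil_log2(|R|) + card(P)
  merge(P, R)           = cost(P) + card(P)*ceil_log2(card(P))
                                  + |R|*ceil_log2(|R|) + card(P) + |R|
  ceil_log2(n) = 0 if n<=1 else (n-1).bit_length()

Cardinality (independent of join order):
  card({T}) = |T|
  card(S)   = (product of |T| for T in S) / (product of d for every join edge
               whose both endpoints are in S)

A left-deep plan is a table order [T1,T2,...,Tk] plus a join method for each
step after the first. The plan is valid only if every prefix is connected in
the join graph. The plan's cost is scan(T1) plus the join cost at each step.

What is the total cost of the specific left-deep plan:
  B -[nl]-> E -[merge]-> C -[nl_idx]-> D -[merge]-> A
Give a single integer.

6200

step 1: scan B: cost=50, card=50
step 2: join E via nl
    card(P join E) = 50*50/(50) = 50
    cost = 50 + 50*50 = 2550
step 3: join C via merge
    card(P join C) = 50*50/(25) = 100
    cost = 2550 + 50*6 + 50*6 + 50 + 50 = 3250
step 4: join D via nl_idx
    card(P join D) = 100*50/(25) = 200
    cost = 3250 + 100*6 + 200 = 4050
step 5: join A via merge
    card(P join A) = 200*50/(2) = 5000
    cost = 4050 + 200*8 + 50*6 + 200 + 50 = 6200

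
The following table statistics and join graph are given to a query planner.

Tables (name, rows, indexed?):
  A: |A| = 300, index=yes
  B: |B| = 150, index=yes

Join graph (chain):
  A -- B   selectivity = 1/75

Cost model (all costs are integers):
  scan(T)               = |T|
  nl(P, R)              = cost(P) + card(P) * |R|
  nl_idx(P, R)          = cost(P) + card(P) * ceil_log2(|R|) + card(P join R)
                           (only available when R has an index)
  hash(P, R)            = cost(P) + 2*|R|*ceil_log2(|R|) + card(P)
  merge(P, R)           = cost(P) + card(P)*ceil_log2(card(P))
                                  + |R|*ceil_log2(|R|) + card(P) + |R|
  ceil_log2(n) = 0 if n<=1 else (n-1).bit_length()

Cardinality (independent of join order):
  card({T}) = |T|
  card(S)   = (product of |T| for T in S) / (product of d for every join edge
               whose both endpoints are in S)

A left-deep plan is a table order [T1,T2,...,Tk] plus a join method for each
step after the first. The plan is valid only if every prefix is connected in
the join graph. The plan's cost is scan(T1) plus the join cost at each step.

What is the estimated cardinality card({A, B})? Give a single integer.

600

Tables in S: A(300), B(150)
Edges inside S: A-B(d=75)
numerator = 300 * 150 = 45000
denominator = 75 = 75
card(S) = 45000 / 75 = 600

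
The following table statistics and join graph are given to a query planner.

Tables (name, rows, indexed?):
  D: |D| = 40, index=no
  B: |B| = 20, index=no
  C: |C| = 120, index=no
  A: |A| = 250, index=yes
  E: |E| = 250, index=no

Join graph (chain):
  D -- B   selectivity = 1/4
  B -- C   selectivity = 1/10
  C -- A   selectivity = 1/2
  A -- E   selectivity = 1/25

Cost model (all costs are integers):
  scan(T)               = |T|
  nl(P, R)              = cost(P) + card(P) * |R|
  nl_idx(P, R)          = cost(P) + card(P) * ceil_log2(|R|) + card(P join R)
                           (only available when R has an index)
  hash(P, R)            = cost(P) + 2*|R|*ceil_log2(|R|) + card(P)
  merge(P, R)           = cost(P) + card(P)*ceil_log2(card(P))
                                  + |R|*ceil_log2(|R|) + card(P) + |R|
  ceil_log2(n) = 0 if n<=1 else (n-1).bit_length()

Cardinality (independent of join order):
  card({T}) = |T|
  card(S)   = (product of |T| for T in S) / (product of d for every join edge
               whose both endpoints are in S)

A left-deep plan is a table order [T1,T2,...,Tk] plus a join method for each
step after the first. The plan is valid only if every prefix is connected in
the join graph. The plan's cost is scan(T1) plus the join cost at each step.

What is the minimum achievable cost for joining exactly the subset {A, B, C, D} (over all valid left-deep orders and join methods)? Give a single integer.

7560

Selinger DP over subsets of {A,B,C,D}:
  {D}: scan cost=40, card=40
  {B}: scan cost=20, card=20
  {C}: scan cost=120, card=120
  {A}: scan cost=250, card=250
  {BD}: card=200; try (B,hash)→280, (D,merge)→420, (B,merge)→440, (D,hash)→520, (D,nl)→820, (B,nl)→840; best=280 via (B,hash)
  {BC}: card=240; try (B,hash)→440, (C,merge)→1100, (B,merge)→1200, (C,hash)→1720, (C,nl)→2420, (B,nl)→2520; best=440 via (B,hash)
  {AC}: card=15000; try (C,hash)→2180, (A,merge)→3330, (C,merge)→3460, (A,hash)→4240, (A,nl_idx)→16080, (A,nl)→30120 …(+1); best=2180 via (C,hash)
  {BCD}: card=2400; try (D,hash)→1160, (C,hash)→2160, (D,merge)→2880, (C,merge)→3040, (D,nl)→10040, (C,nl)→24280; best=1160 via (D,hash)
  {ABC}: card=30000; try (A,hash)→4680, (A,merge)→4850, (B,hash)→17380, (A,nl_idx)→32360, (A,nl)→60440, (B,merge)→227300 …(+1); best=4680 via (A,hash)
  {ABCD}: card=300000; try (A,hash)→7560, (A,merge)→34610, (D,hash)→35160, (A,nl_idx)→320360, (D,merge)→484960, (A,nl)→601160 …(+1); best=7560 via (A,hash)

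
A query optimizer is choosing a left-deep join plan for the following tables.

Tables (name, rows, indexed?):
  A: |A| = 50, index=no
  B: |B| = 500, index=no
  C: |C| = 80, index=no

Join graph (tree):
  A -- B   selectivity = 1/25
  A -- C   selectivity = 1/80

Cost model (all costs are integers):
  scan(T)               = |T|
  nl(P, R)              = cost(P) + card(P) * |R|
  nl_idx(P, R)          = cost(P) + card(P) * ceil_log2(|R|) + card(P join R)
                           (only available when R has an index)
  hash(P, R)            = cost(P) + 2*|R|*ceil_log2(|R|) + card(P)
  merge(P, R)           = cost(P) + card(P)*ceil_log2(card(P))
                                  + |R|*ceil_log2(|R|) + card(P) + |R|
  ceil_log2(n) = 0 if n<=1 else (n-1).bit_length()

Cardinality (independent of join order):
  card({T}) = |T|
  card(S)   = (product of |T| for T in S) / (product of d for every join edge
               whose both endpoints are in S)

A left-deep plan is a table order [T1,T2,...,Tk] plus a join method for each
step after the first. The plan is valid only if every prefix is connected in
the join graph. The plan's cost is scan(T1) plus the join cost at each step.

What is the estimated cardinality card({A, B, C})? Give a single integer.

1000

Tables in S: A(50), B(500), C(80)
Edges inside S: A-B(d=25), A-C(d=80)
numerator = 50 * 500 * 80 = 2000000
denominator = 25 * 80 = 2000
card(S) = 2000000 / 2000 = 1000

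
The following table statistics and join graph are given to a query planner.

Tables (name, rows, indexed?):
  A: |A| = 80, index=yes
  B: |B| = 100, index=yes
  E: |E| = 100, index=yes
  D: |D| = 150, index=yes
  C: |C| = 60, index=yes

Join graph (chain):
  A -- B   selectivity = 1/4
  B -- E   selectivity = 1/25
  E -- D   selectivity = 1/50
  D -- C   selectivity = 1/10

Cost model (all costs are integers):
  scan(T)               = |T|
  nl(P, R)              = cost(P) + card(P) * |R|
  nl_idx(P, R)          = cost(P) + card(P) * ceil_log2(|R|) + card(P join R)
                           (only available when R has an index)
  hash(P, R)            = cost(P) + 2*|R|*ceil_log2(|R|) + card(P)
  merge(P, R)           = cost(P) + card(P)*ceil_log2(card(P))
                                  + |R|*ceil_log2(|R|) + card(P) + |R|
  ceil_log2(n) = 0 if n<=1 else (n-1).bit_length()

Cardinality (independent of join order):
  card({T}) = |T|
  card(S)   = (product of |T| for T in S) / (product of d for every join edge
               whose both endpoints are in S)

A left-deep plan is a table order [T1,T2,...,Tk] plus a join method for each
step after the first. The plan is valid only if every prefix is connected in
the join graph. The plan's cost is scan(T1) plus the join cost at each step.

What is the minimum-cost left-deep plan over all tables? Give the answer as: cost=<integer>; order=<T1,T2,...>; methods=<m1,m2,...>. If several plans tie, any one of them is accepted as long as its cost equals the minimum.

Selinger DP (subsets sized 1..n):
  {A}: scan cost=80, card=80
  {B}: scan cost=100, card=100
  {E}: scan cost=100, card=100
  {D}: scan cost=150, card=150
  {C}: scan cost=60, card=60
  {AB}: card=2000; try (A,hash)→1320, (B,merge)→1520, (A,merge)→1540, (B,hash)→1560, (B,nl_idx)→2640, (A,nl_idx)→2800 …(+2); best=1320 via (A,hash)
  {BE}: card=400; try (E,nl_idx)→1200, (B,nl_idx)→1200, (E,hash)→1600, (B,hash)→1600, (E,merge)→1700, (B,merge)→1700 …(+2); best=1200 via (E,nl_idx)
  {DE}: card=300; try (D,nl_idx)→1200, (E,nl_idx)→1500, (E,hash)→1700, (D,merge)→2250, (E,merge)→2300, (D,hash)→2600 …(+2); best=1200 via (D,nl_idx)
  {CD}: card=900; try (C,hash)→1020, (D,nl_idx)→1440, (D,merge)→1830, (C,merge)→1920, (C,nl_idx)→1950, (D,hash)→2520 …(+2); best=1020 via (C,hash)
  {ABE}: card=8000; try (A,hash)→2720, (E,hash)→4720, (A,merge)→5840, (A,nl_idx)→12000, (E,nl_idx)→23320, (E,merge)→26120 …(+2); best=2720 via (A,hash)
  {BDE}: card=1200; try (B,hash)→2900, (D,hash)→4000, (B,nl_idx)→4500, (B,merge)→5000, (D,nl_idx)→5600, (D,merge)→6550 …(+2); best=2900 via (B,hash)
  {CDE}: card=1800; try (C,hash)→2220, (E,hash)→3320, (C,merge)→4620, (C,nl_idx)→4800, (E,nl_idx)→9120, (E,merge)→11720 …(+2); best=2220 via (C,hash)
  {ABDE}: card=24000; try (A,hash)→5220, (D,hash)→13120, (A,merge)→17940, (A,nl_idx)→35300, (D,nl_idx)→90720, (A,nl)→98900 …(+2); best=5220 via (A,hash)
  {BCDE}: card=7200; try (C,hash)→4820, (B,hash)→5420, (C,nl_idx)→17300, (C,merge)→17720, (B,nl_idx)→22020, (B,merge)→24620 …(+2); best=4820 via (C,hash)
  {ABCDE}: card=144000; try (A,hash)→13140, (C,hash)→29940, (A,merge)→106260, (A,nl_idx)→199220, (C,nl_idx)→293220, (C,merge)→389640 …(+2); best=13140 via (A,hash)

cost=13140; order=E,D,B,C,A; methods=nl_idx,hash,hash,hash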